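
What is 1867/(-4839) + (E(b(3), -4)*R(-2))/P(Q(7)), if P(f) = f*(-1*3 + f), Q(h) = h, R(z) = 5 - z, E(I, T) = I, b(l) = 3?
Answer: 7049/19356 ≈ 0.36418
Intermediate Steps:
P(f) = f*(-3 + f)
1867/(-4839) + (E(b(3), -4)*R(-2))/P(Q(7)) = 1867/(-4839) + (3*(5 - 1*(-2)))/((7*(-3 + 7))) = 1867*(-1/4839) + (3*(5 + 2))/((7*4)) = -1867/4839 + (3*7)/28 = -1867/4839 + 21*(1/28) = -1867/4839 + 3/4 = 7049/19356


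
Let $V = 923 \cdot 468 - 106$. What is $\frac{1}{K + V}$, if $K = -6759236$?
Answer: $- \frac{1}{6327378} \approx -1.5804 \cdot 10^{-7}$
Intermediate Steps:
$V = 431858$ ($V = 431964 - 106 = 431858$)
$\frac{1}{K + V} = \frac{1}{-6759236 + 431858} = \frac{1}{-6327378} = - \frac{1}{6327378}$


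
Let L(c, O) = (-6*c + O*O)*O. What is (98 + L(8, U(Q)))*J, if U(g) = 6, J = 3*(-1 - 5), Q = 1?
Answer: -468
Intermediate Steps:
J = -18 (J = 3*(-6) = -18)
L(c, O) = O*(O² - 6*c) (L(c, O) = (-6*c + O²)*O = (O² - 6*c)*O = O*(O² - 6*c))
(98 + L(8, U(Q)))*J = (98 + 6*(6² - 6*8))*(-18) = (98 + 6*(36 - 48))*(-18) = (98 + 6*(-12))*(-18) = (98 - 72)*(-18) = 26*(-18) = -468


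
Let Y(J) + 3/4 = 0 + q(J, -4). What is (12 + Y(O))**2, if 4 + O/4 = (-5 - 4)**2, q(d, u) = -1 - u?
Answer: 3249/16 ≈ 203.06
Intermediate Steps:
O = 308 (O = -16 + 4*(-5 - 4)**2 = -16 + 4*(-9)**2 = -16 + 4*81 = -16 + 324 = 308)
Y(J) = 9/4 (Y(J) = -3/4 + (0 + (-1 - 1*(-4))) = -3/4 + (0 + (-1 + 4)) = -3/4 + (0 + 3) = -3/4 + 3 = 9/4)
(12 + Y(O))**2 = (12 + 9/4)**2 = (57/4)**2 = 3249/16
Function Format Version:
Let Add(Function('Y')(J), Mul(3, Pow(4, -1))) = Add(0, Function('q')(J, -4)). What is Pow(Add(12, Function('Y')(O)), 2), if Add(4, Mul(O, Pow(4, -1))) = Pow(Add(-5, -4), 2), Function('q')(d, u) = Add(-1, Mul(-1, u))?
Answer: Rational(3249, 16) ≈ 203.06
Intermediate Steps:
O = 308 (O = Add(-16, Mul(4, Pow(Add(-5, -4), 2))) = Add(-16, Mul(4, Pow(-9, 2))) = Add(-16, Mul(4, 81)) = Add(-16, 324) = 308)
Function('Y')(J) = Rational(9, 4) (Function('Y')(J) = Add(Rational(-3, 4), Add(0, Add(-1, Mul(-1, -4)))) = Add(Rational(-3, 4), Add(0, Add(-1, 4))) = Add(Rational(-3, 4), Add(0, 3)) = Add(Rational(-3, 4), 3) = Rational(9, 4))
Pow(Add(12, Function('Y')(O)), 2) = Pow(Add(12, Rational(9, 4)), 2) = Pow(Rational(57, 4), 2) = Rational(3249, 16)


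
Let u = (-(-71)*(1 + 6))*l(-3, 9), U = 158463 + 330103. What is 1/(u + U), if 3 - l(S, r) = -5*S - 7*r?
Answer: 1/513913 ≈ 1.9459e-6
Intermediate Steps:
U = 488566
l(S, r) = 3 + 5*S + 7*r (l(S, r) = 3 - (-5*S - 7*r) = 3 - (-7*r - 5*S) = 3 + (5*S + 7*r) = 3 + 5*S + 7*r)
u = 25347 (u = (-(-71)*(1 + 6))*(3 + 5*(-3) + 7*9) = (-(-71)*7)*(3 - 15 + 63) = -71*(-7)*51 = 497*51 = 25347)
1/(u + U) = 1/(25347 + 488566) = 1/513913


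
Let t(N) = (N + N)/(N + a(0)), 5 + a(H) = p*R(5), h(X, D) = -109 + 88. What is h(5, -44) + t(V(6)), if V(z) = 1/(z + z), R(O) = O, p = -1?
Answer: -2501/119 ≈ -21.017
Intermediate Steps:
h(X, D) = -21
a(H) = -10 (a(H) = -5 - 1*5 = -5 - 5 = -10)
V(z) = 1/(2*z)
t(N) = 2*N/(-10 + N) (t(N) = (N + N)/(N - 10) = (2*N)/(-10 + N) = 2*N/(-10 + N))
h(5, -44) + t(V(6)) = -21 + 2*((1/2)/6)/(-10 + (1/2)/6) = -21 + 2*((1/2)*(1/6))/(-10 + (1/2)*(1/6)) = -21 + 2*(1/12)/(-10 + 1/12) = -21 + 2*(1/12)/(-119/12) = -21 + 2*(1/12)*(-12/119) = -21 - 2/119 = -2501/119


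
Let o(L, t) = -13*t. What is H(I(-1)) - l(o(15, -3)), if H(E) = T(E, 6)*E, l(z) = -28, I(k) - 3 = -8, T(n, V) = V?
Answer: -2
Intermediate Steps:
I(k) = -5 (I(k) = 3 - 8 = -5)
H(E) = 6*E
H(I(-1)) - l(o(15, -3)) = 6*(-5) - 1*(-28) = -30 + 28 = -2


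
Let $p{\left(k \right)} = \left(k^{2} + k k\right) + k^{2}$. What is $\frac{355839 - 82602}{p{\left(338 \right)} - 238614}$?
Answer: $\frac{91079}{34706} \approx 2.6243$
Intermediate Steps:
$p{\left(k \right)} = 3 k^{2}$ ($p{\left(k \right)} = \left(k^{2} + k^{2}\right) + k^{2} = 2 k^{2} + k^{2} = 3 k^{2}$)
$\frac{355839 - 82602}{p{\left(338 \right)} - 238614} = \frac{355839 - 82602}{3 \cdot 338^{2} - 238614} = \frac{273237}{3 \cdot 114244 - 238614} = \frac{273237}{342732 - 238614} = \frac{273237}{104118} = 273237 \cdot \frac{1}{104118} = \frac{91079}{34706}$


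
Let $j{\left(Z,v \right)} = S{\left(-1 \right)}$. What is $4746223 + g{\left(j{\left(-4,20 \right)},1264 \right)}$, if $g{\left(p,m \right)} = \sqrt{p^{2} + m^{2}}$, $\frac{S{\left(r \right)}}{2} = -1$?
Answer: $4746223 + 10 \sqrt{15977} \approx 4.7475 \cdot 10^{6}$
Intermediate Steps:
$S{\left(r \right)} = -2$ ($S{\left(r \right)} = 2 \left(-1\right) = -2$)
$j{\left(Z,v \right)} = -2$
$g{\left(p,m \right)} = \sqrt{m^{2} + p^{2}}$
$4746223 + g{\left(j{\left(-4,20 \right)},1264 \right)} = 4746223 + \sqrt{1264^{2} + \left(-2\right)^{2}} = 4746223 + \sqrt{1597696 + 4} = 4746223 + \sqrt{1597700} = 4746223 + 10 \sqrt{15977}$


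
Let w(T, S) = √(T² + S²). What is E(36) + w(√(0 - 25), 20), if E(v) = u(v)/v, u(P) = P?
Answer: 1 + 5*√15 ≈ 20.365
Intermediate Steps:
w(T, S) = √(S² + T²)
E(v) = 1 (E(v) = v/v = 1)
E(36) + w(√(0 - 25), 20) = 1 + √(20² + (√(0 - 25))²) = 1 + √(400 + (√(-25))²) = 1 + √(400 + (5*I)²) = 1 + √(400 - 25) = 1 + √375 = 1 + 5*√15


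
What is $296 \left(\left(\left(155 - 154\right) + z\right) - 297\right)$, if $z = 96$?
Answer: $-59200$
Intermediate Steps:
$296 \left(\left(\left(155 - 154\right) + z\right) - 297\right) = 296 \left(\left(\left(155 - 154\right) + 96\right) - 297\right) = 296 \left(\left(1 + 96\right) - 297\right) = 296 \left(97 - 297\right) = 296 \left(-200\right) = -59200$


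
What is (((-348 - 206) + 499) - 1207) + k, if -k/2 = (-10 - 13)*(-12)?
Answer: -1814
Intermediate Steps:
k = -552 (k = -2*(-10 - 13)*(-12) = -(-46)*(-12) = -2*276 = -552)
(((-348 - 206) + 499) - 1207) + k = (((-348 - 206) + 499) - 1207) - 552 = ((-554 + 499) - 1207) - 552 = (-55 - 1207) - 552 = -1262 - 552 = -1814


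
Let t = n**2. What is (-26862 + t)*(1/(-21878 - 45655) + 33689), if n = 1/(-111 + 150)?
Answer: -550028262794644/607797 ≈ -9.0495e+8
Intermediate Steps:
n = 1/39 ≈ 0.025641
t = 1/1521 (t = (1/39)**2 = 1/1521 ≈ 0.00065746)
(-26862 + t)*(1/(-21878 - 45655) + 33689) = (-26862 + 1/1521)*(1/(-21878 - 45655) + 33689) = -40857101*(1/(-67533) + 33689)/1521 = -40857101*(-1/67533 + 33689)/1521 = -40857101/1521*2275119236/67533 = -550028262794644/607797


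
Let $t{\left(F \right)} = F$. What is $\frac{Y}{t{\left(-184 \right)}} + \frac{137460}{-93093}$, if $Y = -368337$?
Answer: $\frac{11421434567}{5709704} \approx 2000.4$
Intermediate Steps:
$\frac{Y}{t{\left(-184 \right)}} + \frac{137460}{-93093} = - \frac{368337}{-184} + \frac{137460}{-93093} = \left(-368337\right) \left(- \frac{1}{184}\right) + 137460 \left(- \frac{1}{93093}\right) = \frac{368337}{184} - \frac{45820}{31031} = \frac{11421434567}{5709704}$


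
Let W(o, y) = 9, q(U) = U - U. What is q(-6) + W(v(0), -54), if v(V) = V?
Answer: 9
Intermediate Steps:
q(U) = 0
q(-6) + W(v(0), -54) = 0 + 9 = 9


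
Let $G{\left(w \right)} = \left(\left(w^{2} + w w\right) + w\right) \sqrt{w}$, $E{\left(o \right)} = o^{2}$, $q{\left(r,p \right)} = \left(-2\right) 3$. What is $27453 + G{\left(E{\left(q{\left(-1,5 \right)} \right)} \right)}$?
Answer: $43221$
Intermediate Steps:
$q{\left(r,p \right)} = -6$
$G{\left(w \right)} = \sqrt{w} \left(w + 2 w^{2}\right)$ ($G{\left(w \right)} = \left(\left(w^{2} + w^{2}\right) + w\right) \sqrt{w} = \left(2 w^{2} + w\right) \sqrt{w} = \left(w + 2 w^{2}\right) \sqrt{w} = \sqrt{w} \left(w + 2 w^{2}\right)$)
$27453 + G{\left(E{\left(q{\left(-1,5 \right)} \right)} \right)} = 27453 + \left(\left(-6\right)^{2}\right)^{\frac{3}{2}} \left(1 + 2 \left(-6\right)^{2}\right) = 27453 + 36^{\frac{3}{2}} \left(1 + 2 \cdot 36\right) = 27453 + 216 \left(1 + 72\right) = 27453 + 216 \cdot 73 = 27453 + 15768 = 43221$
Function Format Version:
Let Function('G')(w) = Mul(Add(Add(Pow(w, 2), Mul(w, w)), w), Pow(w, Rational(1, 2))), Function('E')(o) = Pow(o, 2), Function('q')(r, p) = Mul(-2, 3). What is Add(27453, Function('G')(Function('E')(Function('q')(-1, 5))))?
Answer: 43221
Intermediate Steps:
Function('q')(r, p) = -6
Function('G')(w) = Mul(Pow(w, Rational(1, 2)), Add(w, Mul(2, Pow(w, 2)))) (Function('G')(w) = Mul(Add(Add(Pow(w, 2), Pow(w, 2)), w), Pow(w, Rational(1, 2))) = Mul(Add(Mul(2, Pow(w, 2)), w), Pow(w, Rational(1, 2))) = Mul(Add(w, Mul(2, Pow(w, 2))), Pow(w, Rational(1, 2))) = Mul(Pow(w, Rational(1, 2)), Add(w, Mul(2, Pow(w, 2)))))
Add(27453, Function('G')(Function('E')(Function('q')(-1, 5)))) = Add(27453, Mul(Pow(Pow(-6, 2), Rational(3, 2)), Add(1, Mul(2, Pow(-6, 2))))) = Add(27453, Mul(Pow(36, Rational(3, 2)), Add(1, Mul(2, 36)))) = Add(27453, Mul(216, Add(1, 72))) = Add(27453, Mul(216, 73)) = Add(27453, 15768) = 43221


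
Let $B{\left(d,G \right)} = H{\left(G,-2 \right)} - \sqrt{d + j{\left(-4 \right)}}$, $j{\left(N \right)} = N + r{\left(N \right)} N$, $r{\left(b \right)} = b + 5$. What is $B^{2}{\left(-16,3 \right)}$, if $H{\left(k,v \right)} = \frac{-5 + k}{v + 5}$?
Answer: $- \frac{212}{9} + \frac{8 i \sqrt{6}}{3} \approx -23.556 + 6.532 i$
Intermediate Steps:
$r{\left(b \right)} = 5 + b$
$j{\left(N \right)} = N + N \left(5 + N\right)$ ($j{\left(N \right)} = N + \left(5 + N\right) N = N + N \left(5 + N\right)$)
$H{\left(k,v \right)} = \frac{-5 + k}{5 + v}$
$B{\left(d,G \right)} = - \frac{5}{3} - \sqrt{-8 + d} + \frac{G}{3}$ ($B{\left(d,G \right)} = \frac{-5 + G}{5 - 2} - \sqrt{d - 4 \left(6 - 4\right)} = \frac{-5 + G}{3} - \sqrt{d - 8} = \left(- \frac{5}{3} + \frac{G}{3}\right) - \sqrt{-8 + d} = - \frac{5}{3} - \sqrt{-8 + d} + \frac{G}{3}$)
$B^{2}{\left(-16,3 \right)} = \left(- \frac{5}{3} - \sqrt{-8 - 16} + \frac{1}{3} \cdot 3\right)^{2} = \left(- \frac{5}{3} - \sqrt{-24} + 1\right)^{2} = \left(- \frac{5}{3} - 2 i \sqrt{6} + 1\right)^{2} = \left(- \frac{2}{3} - 2 i \sqrt{6}\right)^{2}$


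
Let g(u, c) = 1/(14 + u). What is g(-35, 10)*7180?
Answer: -7180/21 ≈ -341.90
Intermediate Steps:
g(-35, 10)*7180 = 7180/(14 - 35) = 7180/(-21) = -1/21*7180 = -7180/21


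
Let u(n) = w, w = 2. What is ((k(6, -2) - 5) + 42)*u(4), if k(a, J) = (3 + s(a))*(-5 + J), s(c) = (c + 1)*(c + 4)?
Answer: -948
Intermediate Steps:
s(c) = (1 + c)*(4 + c)
u(n) = 2
k(a, J) = (-5 + J)*(7 + a**2 + 5*a) (k(a, J) = (3 + (4 + a**2 + 5*a))*(-5 + J) = (7 + a**2 + 5*a)*(-5 + J) = (-5 + J)*(7 + a**2 + 5*a))
((k(6, -2) - 5) + 42)*u(4) = (((-35 - 25*6 - 5*6**2 + 3*(-2) - 2*(4 + 6**2 + 5*6)) - 5) + 42)*2 = (((-35 - 150 - 5*36 - 6 - 2*(4 + 36 + 30)) - 5) + 42)*2 = (((-35 - 150 - 180 - 6 - 2*70) - 5) + 42)*2 = (((-35 - 150 - 180 - 6 - 140) - 5) + 42)*2 = ((-511 - 5) + 42)*2 = (-516 + 42)*2 = -474*2 = -948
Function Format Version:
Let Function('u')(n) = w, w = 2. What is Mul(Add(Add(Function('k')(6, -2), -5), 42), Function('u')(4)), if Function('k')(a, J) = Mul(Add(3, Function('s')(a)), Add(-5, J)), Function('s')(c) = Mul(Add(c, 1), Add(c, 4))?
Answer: -948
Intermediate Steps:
Function('s')(c) = Mul(Add(1, c), Add(4, c))
Function('u')(n) = 2
Function('k')(a, J) = Mul(Add(-5, J), Add(7, Pow(a, 2), Mul(5, a))) (Function('k')(a, J) = Mul(Add(3, Add(4, Pow(a, 2), Mul(5, a))), Add(-5, J)) = Mul(Add(7, Pow(a, 2), Mul(5, a)), Add(-5, J)) = Mul(Add(-5, J), Add(7, Pow(a, 2), Mul(5, a))))
Mul(Add(Add(Function('k')(6, -2), -5), 42), Function('u')(4)) = Mul(Add(Add(Add(-35, Mul(-25, 6), Mul(-5, Pow(6, 2)), Mul(3, -2), Mul(-2, Add(4, Pow(6, 2), Mul(5, 6)))), -5), 42), 2) = Mul(Add(Add(Add(-35, -150, Mul(-5, 36), -6, Mul(-2, Add(4, 36, 30))), -5), 42), 2) = Mul(Add(Add(Add(-35, -150, -180, -6, Mul(-2, 70)), -5), 42), 2) = Mul(Add(Add(Add(-35, -150, -180, -6, -140), -5), 42), 2) = Mul(Add(Add(-511, -5), 42), 2) = Mul(Add(-516, 42), 2) = Mul(-474, 2) = -948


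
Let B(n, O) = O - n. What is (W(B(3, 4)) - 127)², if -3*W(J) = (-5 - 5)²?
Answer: 231361/9 ≈ 25707.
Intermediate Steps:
W(J) = -100/3 (W(J) = -(-5 - 5)²/3 = -⅓*(-10)² = -⅓*100 = -100/3)
(W(B(3, 4)) - 127)² = (-100/3 - 127)² = (-481/3)² = 231361/9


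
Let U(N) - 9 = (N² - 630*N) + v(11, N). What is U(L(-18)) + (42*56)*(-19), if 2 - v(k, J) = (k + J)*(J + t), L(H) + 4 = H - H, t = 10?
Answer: -42183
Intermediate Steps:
L(H) = -4 (L(H) = -4 + (H - H) = -4 + 0 = -4)
v(k, J) = 2 - (10 + J)*(J + k) (v(k, J) = 2 - (k + J)*(J + 10) = 2 - (J + k)*(10 + J) = 2 - (10 + J)*(J + k))
U(N) = -99 - 651*N (U(N) = 9 + ((N² - 630*N) + (2 - N² - 10*N - 10*11 - 1*N*11)) = 9 + ((N² - 630*N) + (2 - N² - 10*N - 110 - 11*N)) = 9 + ((N² - 630*N) + (-108 - N² - 21*N)) = 9 + (-108 - 651*N) = -99 - 651*N)
U(L(-18)) + (42*56)*(-19) = (-99 - 651*(-4)) + (42*56)*(-19) = (-99 + 2604) + 2352*(-19) = 2505 - 44688 = -42183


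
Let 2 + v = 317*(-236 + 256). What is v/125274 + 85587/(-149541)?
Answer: -1629005830/3122266539 ≈ -0.52174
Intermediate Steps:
v = 6338 (v = -2 + 317*(-236 + 256) = -2 + 317*20 = -2 + 6340 = 6338)
v/125274 + 85587/(-149541) = 6338/125274 + 85587/(-149541) = 6338*(1/125274) + 85587*(-1/149541) = 3169/62637 - 28529/49847 = -1629005830/3122266539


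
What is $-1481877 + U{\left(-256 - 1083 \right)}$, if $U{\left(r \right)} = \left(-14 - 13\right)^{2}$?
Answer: $-1481148$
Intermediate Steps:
$U{\left(r \right)} = 729$ ($U{\left(r \right)} = \left(-27\right)^{2} = 729$)
$-1481877 + U{\left(-256 - 1083 \right)} = -1481877 + 729 = -1481148$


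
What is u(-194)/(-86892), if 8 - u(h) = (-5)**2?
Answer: 17/86892 ≈ 0.00019565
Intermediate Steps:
u(h) = -17 (u(h) = 8 - 1*(-5)**2 = 8 - 1*25 = 8 - 25 = -17)
u(-194)/(-86892) = -17/(-86892) = -17*(-1/86892) = 17/86892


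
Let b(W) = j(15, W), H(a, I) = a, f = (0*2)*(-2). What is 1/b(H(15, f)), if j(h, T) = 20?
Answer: 1/20 ≈ 0.050000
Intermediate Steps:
f = 0 (f = 0*(-2) = 0)
b(W) = 20
1/b(H(15, f)) = 1/20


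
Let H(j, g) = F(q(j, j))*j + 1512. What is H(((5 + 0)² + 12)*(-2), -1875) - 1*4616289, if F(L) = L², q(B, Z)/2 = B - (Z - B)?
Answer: -6235673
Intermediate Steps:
q(B, Z) = -2*Z + 4*B (q(B, Z) = 2*(B - (Z - B)) = 2*(B + (B - Z)) = 2*(-Z + 2*B) = -2*Z + 4*B)
H(j, g) = 1512 + 4*j³ (H(j, g) = (-2*j + 4*j)²*j + 1512 = (2*j)²*j + 1512 = (4*j²)*j + 1512 = 4*j³ + 1512 = 1512 + 4*j³)
H(((5 + 0)² + 12)*(-2), -1875) - 1*4616289 = (1512 + 4*(((5 + 0)² + 12)*(-2))³) - 1*4616289 = (1512 + 4*((5² + 12)*(-2))³) - 4616289 = (1512 + 4*((25 + 12)*(-2))³) - 4616289 = (1512 + 4*(37*(-2))³) - 4616289 = (1512 + 4*(-74)³) - 4616289 = (1512 + 4*(-405224)) - 4616289 = (1512 - 1620896) - 4616289 = -1619384 - 4616289 = -6235673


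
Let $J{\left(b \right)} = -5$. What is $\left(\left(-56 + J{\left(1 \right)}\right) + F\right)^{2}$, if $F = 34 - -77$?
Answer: $2500$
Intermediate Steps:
$F = 111$ ($F = 34 + 77 = 111$)
$\left(\left(-56 + J{\left(1 \right)}\right) + F\right)^{2} = \left(\left(-56 - 5\right) + 111\right)^{2} = \left(-61 + 111\right)^{2} = 50^{2} = 2500$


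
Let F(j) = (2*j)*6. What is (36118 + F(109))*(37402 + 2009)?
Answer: 1474996086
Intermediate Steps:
F(j) = 12*j
(36118 + F(109))*(37402 + 2009) = (36118 + 12*109)*(37402 + 2009) = (36118 + 1308)*39411 = 37426*39411 = 1474996086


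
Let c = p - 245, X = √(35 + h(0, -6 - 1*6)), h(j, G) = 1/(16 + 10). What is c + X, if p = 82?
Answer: -163 + √23686/26 ≈ -157.08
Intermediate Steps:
h(j, G) = 1/26
X = √23686/26 (X = √(35 + 1/26) = √(911/26) = √23686/26 ≈ 5.9193)
c = -163 (c = 82 - 245 = -163)
c + X = -163 + √23686/26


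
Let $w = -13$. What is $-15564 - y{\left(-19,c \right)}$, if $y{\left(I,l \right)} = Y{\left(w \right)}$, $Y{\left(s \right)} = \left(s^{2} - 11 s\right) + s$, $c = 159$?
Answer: $-15863$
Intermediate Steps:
$Y{\left(s \right)} = s^{2} - 10 s$
$y{\left(I,l \right)} = 299$ ($y{\left(I,l \right)} = - 13 \left(-10 - 13\right) = \left(-13\right) \left(-23\right) = 299$)
$-15564 - y{\left(-19,c \right)} = -15564 - 299 = -15863$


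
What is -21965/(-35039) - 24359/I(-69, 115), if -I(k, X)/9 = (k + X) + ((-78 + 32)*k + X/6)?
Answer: 2987699327/2042948895 ≈ 1.4624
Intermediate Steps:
I(k, X) = 405*k - 21*X/2 (I(k, X) = -9*((k + X) + ((-78 + 32)*k + X/6)) = -9*((X + k) + (-46*k + X/6)) = -9*(-45*k + 7*X/6) = 405*k - 21*X/2)
-21965/(-35039) - 24359/I(-69, 115) = -21965/(-35039) - 24359/(405*(-69) - 21/2*115) = -21965*(-1/35039) - 24359/(-27945 - 2415/2) = 21965/35039 - 24359/(-58305/2) = 21965/35039 - 24359*(-2/58305) = 21965/35039 + 48718/58305 = 2987699327/2042948895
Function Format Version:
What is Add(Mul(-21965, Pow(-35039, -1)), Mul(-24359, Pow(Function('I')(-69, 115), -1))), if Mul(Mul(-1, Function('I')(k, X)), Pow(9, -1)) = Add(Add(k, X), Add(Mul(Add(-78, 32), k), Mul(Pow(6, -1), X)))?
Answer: Rational(2987699327, 2042948895) ≈ 1.4624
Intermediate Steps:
Function('I')(k, X) = Add(Mul(405, k), Mul(Rational(-21, 2), X)) (Function('I')(k, X) = Mul(-9, Add(Add(k, X), Add(Mul(Add(-78, 32), k), Mul(Pow(6, -1), X)))) = Mul(-9, Add(Add(X, k), Add(Mul(-46, k), Mul(Rational(1, 6), X)))) = Mul(-9, Add(Mul(-45, k), Mul(Rational(7, 6), X))) = Add(Mul(405, k), Mul(Rational(-21, 2), X)))
Add(Mul(-21965, Pow(-35039, -1)), Mul(-24359, Pow(Function('I')(-69, 115), -1))) = Add(Mul(-21965, Pow(-35039, -1)), Mul(-24359, Pow(Add(Mul(405, -69), Mul(Rational(-21, 2), 115)), -1))) = Add(Mul(-21965, Rational(-1, 35039)), Mul(-24359, Pow(Add(-27945, Rational(-2415, 2)), -1))) = Add(Rational(21965, 35039), Mul(-24359, Pow(Rational(-58305, 2), -1))) = Add(Rational(21965, 35039), Mul(-24359, Rational(-2, 58305))) = Add(Rational(21965, 35039), Rational(48718, 58305)) = Rational(2987699327, 2042948895)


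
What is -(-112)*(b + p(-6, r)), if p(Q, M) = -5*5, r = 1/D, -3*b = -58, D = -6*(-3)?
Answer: -1904/3 ≈ -634.67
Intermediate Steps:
D = 18
b = 58/3 (b = -1/3*(-58) = 58/3 ≈ 19.333)
r = 1/18 ≈ 0.055556
p(Q, M) = -25
-(-112)*(b + p(-6, r)) = -(-112)*(58/3 - 25) = -(-112)*(-17)/3 = -1*1904/3 = -1904/3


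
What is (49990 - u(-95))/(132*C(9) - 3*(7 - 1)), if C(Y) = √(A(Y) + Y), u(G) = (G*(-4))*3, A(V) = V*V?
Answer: 24425/43551 + 537350*√10/43551 ≈ 39.578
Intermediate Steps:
A(V) = V²
u(G) = -12*G (u(G) = -4*G*3 = -12*G)
C(Y) = √(Y + Y²) (C(Y) = √(Y² + Y) = √(Y + Y²))
(49990 - u(-95))/(132*C(9) - 3*(7 - 1)) = (49990 - (-12)*(-95))/(132*√(9*(1 + 9)) - 3*(7 - 1)) = (49990 - 1*1140)/(132*√(9*10) - 3*6) = (49990 - 1140)/(132*√90 - 18) = 48850/(132*(3*√10) - 18) = 48850/(396*√10 - 18) = 48850/(-18 + 396*√10)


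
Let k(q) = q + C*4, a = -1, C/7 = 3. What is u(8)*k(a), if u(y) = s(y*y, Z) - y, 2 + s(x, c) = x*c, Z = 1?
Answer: 4482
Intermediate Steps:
C = 21 (C = 7*3 = 21)
s(x, c) = -2 + c*x (s(x, c) = -2 + x*c = -2 + c*x)
k(q) = 84 + q (k(q) = q + 21*4 = q + 84 = 84 + q)
u(y) = -2 + y**2 - y (u(y) = (-2 + 1*(y*y)) - y = (-2 + 1*y**2) - y = (-2 + y**2) - y = -2 + y**2 - y)
u(8)*k(a) = (-2 + 8**2 - 1*8)*(84 - 1) = (-2 + 64 - 8)*83 = 54*83 = 4482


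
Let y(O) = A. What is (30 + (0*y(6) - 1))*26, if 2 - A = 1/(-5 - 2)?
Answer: 754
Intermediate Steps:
A = 15/7 (A = 2 - 1/(-5 - 2) = 2 - 1/(-7) = 2 - 1*(-⅐) = 2 + ⅐ = 15/7 ≈ 2.1429)
y(O) = 15/7
(30 + (0*y(6) - 1))*26 = (30 + (0*(15/7) - 1))*26 = (30 + (0 - 1))*26 = (30 - 1)*26 = 29*26 = 754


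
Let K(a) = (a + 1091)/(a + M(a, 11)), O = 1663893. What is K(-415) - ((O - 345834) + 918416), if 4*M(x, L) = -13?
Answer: -3741625379/1673 ≈ -2.2365e+6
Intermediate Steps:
M(x, L) = -13/4 (M(x, L) = (1/4)*(-13) = -13/4)
K(a) = (1091 + a)/(-13/4 + a) (K(a) = (a + 1091)/(a - 13/4) = (1091 + a)/(-13/4 + a))
K(-415) - ((O - 345834) + 918416) = 4*(1091 - 415)/(-13 + 4*(-415)) - ((1663893 - 345834) + 918416) = 4*676/(-13 - 1660) - (1318059 + 918416) = 4*676/(-1673) - 1*2236475 = 4*(-1/1673)*676 - 2236475 = -2704/1673 - 2236475 = -3741625379/1673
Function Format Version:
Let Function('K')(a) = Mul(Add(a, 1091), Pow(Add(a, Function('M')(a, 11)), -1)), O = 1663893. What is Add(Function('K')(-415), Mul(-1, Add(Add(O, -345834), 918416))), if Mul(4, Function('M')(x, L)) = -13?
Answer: Rational(-3741625379, 1673) ≈ -2.2365e+6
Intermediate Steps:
Function('M')(x, L) = Rational(-13, 4) (Function('M')(x, L) = Mul(Rational(1, 4), -13) = Rational(-13, 4))
Function('K')(a) = Mul(Pow(Add(Rational(-13, 4), a), -1), Add(1091, a)) (Function('K')(a) = Mul(Add(a, 1091), Pow(Add(a, Rational(-13, 4)), -1)) = Mul(Add(1091, a), Pow(Add(Rational(-13, 4), a), -1)) = Mul(Pow(Add(Rational(-13, 4), a), -1), Add(1091, a)))
Add(Function('K')(-415), Mul(-1, Add(Add(O, -345834), 918416))) = Add(Mul(4, Pow(Add(-13, Mul(4, -415)), -1), Add(1091, -415)), Mul(-1, Add(Add(1663893, -345834), 918416))) = Add(Mul(4, Pow(Add(-13, -1660), -1), 676), Mul(-1, Add(1318059, 918416))) = Add(Mul(4, Pow(-1673, -1), 676), Mul(-1, 2236475)) = Add(Mul(4, Rational(-1, 1673), 676), -2236475) = Add(Rational(-2704, 1673), -2236475) = Rational(-3741625379, 1673)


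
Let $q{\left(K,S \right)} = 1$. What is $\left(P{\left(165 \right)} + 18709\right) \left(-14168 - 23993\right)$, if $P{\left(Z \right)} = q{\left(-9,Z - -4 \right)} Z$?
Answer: $-720250714$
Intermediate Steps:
$P{\left(Z \right)} = Z$ ($P{\left(Z \right)} = 1 Z = Z$)
$\left(P{\left(165 \right)} + 18709\right) \left(-14168 - 23993\right) = \left(165 + 18709\right) \left(-14168 - 23993\right) = 18874 \left(-38161\right) = -720250714$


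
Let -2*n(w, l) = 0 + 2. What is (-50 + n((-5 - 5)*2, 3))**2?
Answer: 2601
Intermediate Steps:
n(w, l) = -1 (n(w, l) = -(0 + 2)/2 = -1/2*2 = -1)
(-50 + n((-5 - 5)*2, 3))**2 = (-50 - 1)**2 = (-51)**2 = 2601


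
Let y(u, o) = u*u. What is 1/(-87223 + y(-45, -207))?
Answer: -1/85198 ≈ -1.1737e-5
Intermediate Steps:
y(u, o) = u²
1/(-87223 + y(-45, -207)) = 1/(-87223 + (-45)²) = 1/(-87223 + 2025) = 1/(-85198) = -1/85198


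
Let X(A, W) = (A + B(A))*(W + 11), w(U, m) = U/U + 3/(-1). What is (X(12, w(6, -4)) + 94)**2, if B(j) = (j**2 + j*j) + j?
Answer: 8421604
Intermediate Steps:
w(U, m) = -2 (w(U, m) = 1 + 3*(-1) = 1 - 3 = -2)
B(j) = j + 2*j**2 (B(j) = (j**2 + j**2) + j = 2*j**2 + j = j + 2*j**2)
X(A, W) = (11 + W)*(A + A*(1 + 2*A)) (X(A, W) = (A + A*(1 + 2*A))*(W + 11) = (A + A*(1 + 2*A))*(11 + W) = (11 + W)*(A + A*(1 + 2*A)))
(X(12, w(6, -4)) + 94)**2 = (2*12*(11 - 2 + 11*12 + 12*(-2)) + 94)**2 = (2*12*(11 - 2 + 132 - 24) + 94)**2 = (2*12*117 + 94)**2 = (2808 + 94)**2 = 2902**2 = 8421604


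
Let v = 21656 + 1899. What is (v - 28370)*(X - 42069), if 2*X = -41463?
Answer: 604768815/2 ≈ 3.0238e+8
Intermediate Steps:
X = -41463/2 (X = (½)*(-41463) = -41463/2 ≈ -20732.)
v = 23555
(v - 28370)*(X - 42069) = (23555 - 28370)*(-41463/2 - 42069) = -4815*(-125601/2) = 604768815/2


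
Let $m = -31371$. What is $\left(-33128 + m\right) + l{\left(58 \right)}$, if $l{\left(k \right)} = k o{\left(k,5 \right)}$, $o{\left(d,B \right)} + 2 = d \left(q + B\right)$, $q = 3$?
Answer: $-37703$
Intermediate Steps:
$o{\left(d,B \right)} = -2 + d \left(3 + B\right)$
$l{\left(k \right)} = k \left(-2 + 8 k\right)$ ($l{\left(k \right)} = k \left(-2 + 3 k + 5 k\right) = k \left(-2 + 8 k\right)$)
$\left(-33128 + m\right) + l{\left(58 \right)} = \left(-33128 - 31371\right) + 2 \cdot 58 \left(-1 + 4 \cdot 58\right) = -64499 + 2 \cdot 58 \left(-1 + 232\right) = -64499 + 2 \cdot 58 \cdot 231 = -64499 + 26796 = -37703$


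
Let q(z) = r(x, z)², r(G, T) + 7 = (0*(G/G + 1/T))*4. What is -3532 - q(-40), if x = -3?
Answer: -3581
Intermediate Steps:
r(G, T) = -7 (r(G, T) = -7 + (0*(G/G + 1/T))*4 = -7 + (0*(1 + 1/T))*4 = -7 + 0*4 = -7 + 0 = -7)
q(z) = 49 (q(z) = (-7)² = 49)
-3532 - q(-40) = -3532 - 1*49 = -3532 - 49 = -3581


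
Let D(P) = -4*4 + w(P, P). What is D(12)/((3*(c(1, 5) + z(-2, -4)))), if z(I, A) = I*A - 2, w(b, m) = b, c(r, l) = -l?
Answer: -4/3 ≈ -1.3333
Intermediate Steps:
z(I, A) = -2 + A*I (z(I, A) = A*I - 2 = -2 + A*I)
D(P) = -16 + P (D(P) = -4*4 + P = -16 + P)
D(12)/((3*(c(1, 5) + z(-2, -4)))) = (-16 + 12)/((3*(-1*5 + (-2 - 4*(-2))))) = -4*1/(3*(-5 + (-2 + 8))) = -4*1/(3*(-5 + 6)) = -4/(3*1) = -4/3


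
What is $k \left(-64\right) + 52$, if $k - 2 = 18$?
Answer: $-1228$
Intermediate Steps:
$k = 20$ ($k = 2 + 18 = 20$)
$k \left(-64\right) + 52 = 20 \left(-64\right) + 52 = -1280 + 52 = -1228$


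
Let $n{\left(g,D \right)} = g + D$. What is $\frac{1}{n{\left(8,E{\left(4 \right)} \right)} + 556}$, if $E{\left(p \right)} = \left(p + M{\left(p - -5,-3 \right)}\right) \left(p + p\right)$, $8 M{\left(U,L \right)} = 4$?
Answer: $\frac{1}{600} \approx 0.0016667$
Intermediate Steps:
$M{\left(U,L \right)} = \frac{1}{2}$ ($M{\left(U,L \right)} = \frac{1}{8} \cdot 4 = \frac{1}{2}$)
$E{\left(p \right)} = 2 p \left(\frac{1}{2} + p\right)$ ($E{\left(p \right)} = \left(p + \frac{1}{2}\right) \left(p + p\right) = \left(\frac{1}{2} + p\right) 2 p = 2 p \left(\frac{1}{2} + p\right)$)
$n{\left(g,D \right)} = D + g$
$\frac{1}{n{\left(8,E{\left(4 \right)} \right)} + 556} = \frac{1}{\left(4 \left(1 + 2 \cdot 4\right) + 8\right) + 556} = \frac{1}{\left(4 \left(1 + 8\right) + 8\right) + 556} = \frac{1}{\left(4 \cdot 9 + 8\right) + 556} = \frac{1}{\left(36 + 8\right) + 556} = \frac{1}{44 + 556} = \frac{1}{600}$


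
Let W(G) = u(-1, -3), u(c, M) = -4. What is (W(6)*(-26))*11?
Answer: 1144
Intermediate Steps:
W(G) = -4
(W(6)*(-26))*11 = -4*(-26)*11 = 104*11 = 1144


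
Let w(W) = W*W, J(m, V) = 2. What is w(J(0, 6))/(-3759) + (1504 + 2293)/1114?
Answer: 14268467/4187526 ≈ 3.4074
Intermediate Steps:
w(W) = W²
w(J(0, 6))/(-3759) + (1504 + 2293)/1114 = 2²/(-3759) + (1504 + 2293)/1114 = 4*(-1/3759) + 3797*(1/1114) = -4/3759 + 3797/1114 = 14268467/4187526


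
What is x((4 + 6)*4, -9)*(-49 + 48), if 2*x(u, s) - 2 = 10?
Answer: -6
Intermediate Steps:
x(u, s) = 6 (x(u, s) = 1 + (½)*10 = 1 + 5 = 6)
x((4 + 6)*4, -9)*(-49 + 48) = 6*(-49 + 48) = 6*(-1) = -6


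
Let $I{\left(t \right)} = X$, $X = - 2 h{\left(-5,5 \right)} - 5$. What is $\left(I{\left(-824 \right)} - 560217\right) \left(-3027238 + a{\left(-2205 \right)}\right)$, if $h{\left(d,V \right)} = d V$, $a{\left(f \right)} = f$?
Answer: $1697009144196$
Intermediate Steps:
$h{\left(d,V \right)} = V d$
$X = 45$ ($X = - 2 \cdot 5 \left(-5\right) - 5 = \left(-2\right) \left(-25\right) - 5 = 50 - 5 = 45$)
$I{\left(t \right)} = 45$
$\left(I{\left(-824 \right)} - 560217\right) \left(-3027238 + a{\left(-2205 \right)}\right) = \left(45 - 560217\right) \left(-3027238 - 2205\right) = \left(-560172\right) \left(-3029443\right) = 1697009144196$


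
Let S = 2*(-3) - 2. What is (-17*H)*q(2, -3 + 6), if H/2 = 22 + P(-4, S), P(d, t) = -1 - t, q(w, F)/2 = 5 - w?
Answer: -5916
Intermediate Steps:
q(w, F) = 10 - 2*w (q(w, F) = 2*(5 - w) = 10 - 2*w)
S = -8 (S = -6 - 2 = -8)
H = 58 (H = 2*(22 + (-1 - 1*(-8))) = 2*(22 + (-1 + 8)) = 2*(22 + 7) = 2*29 = 58)
(-17*H)*q(2, -3 + 6) = (-17*58)*(10 - 2*2) = -986*(10 - 4) = -986*6 = -5916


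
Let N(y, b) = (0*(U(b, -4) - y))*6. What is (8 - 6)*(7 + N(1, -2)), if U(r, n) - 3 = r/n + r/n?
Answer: 14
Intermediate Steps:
U(r, n) = 3 + 2*r/n (U(r, n) = 3 + (r/n + r/n) = 3 + 2*r/n)
N(y, b) = 0 (N(y, b) = (0*((3 + 2*b/(-4)) - y))*6 = (0*((3 + 2*b*(-1/4)) - y))*6 = (0*((3 - b/2) - y))*6 = (0*(3 - y - b/2))*6 = 0*6 = 0)
(8 - 6)*(7 + N(1, -2)) = (8 - 6)*(7 + 0) = 2*7 = 14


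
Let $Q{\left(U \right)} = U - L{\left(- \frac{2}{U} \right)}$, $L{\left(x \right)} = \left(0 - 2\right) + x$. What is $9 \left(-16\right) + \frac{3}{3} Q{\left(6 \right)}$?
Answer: $- \frac{407}{3} \approx -135.67$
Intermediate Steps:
$L{\left(x \right)} = -2 + x$
$Q{\left(U \right)} = 2 + U + \frac{2}{U}$ ($Q{\left(U \right)} = U - \left(-2 - \frac{2}{U}\right) = U + \left(2 + \frac{2}{U}\right) = 2 + U + \frac{2}{U}$)
$9 \left(-16\right) + \frac{3}{3} Q{\left(6 \right)} = 9 \left(-16\right) + \frac{3}{3} \left(2 + 6 + \frac{2}{6}\right) = -144 + 3 \cdot \frac{1}{3} \left(2 + 6 + 2 \cdot \frac{1}{6}\right) = -144 + 1 \left(2 + 6 + \frac{1}{3}\right) = -144 + 1 \cdot \frac{25}{3} = -144 + \frac{25}{3} = - \frac{407}{3}$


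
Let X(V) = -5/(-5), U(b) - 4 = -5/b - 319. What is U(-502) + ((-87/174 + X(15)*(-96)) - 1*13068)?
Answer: -3383352/251 ≈ -13479.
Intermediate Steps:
U(b) = -315 - 5/b (U(b) = 4 + (-5/b - 319) = 4 + (-319 - 5/b) = -315 - 5/b)
X(V) = 1 (X(V) = -5*(-1/5) = 1)
U(-502) + ((-87/174 + X(15)*(-96)) - 1*13068) = (-315 - 5/(-502)) + ((-87/174 + 1*(-96)) - 1*13068) = (-315 - 5*(-1/502)) + ((-87*1/174 - 96) - 13068) = (-315 + 5/502) + ((-1/2 - 96) - 13068) = -158125/502 + (-193/2 - 13068) = -158125/502 - 26329/2 = -3383352/251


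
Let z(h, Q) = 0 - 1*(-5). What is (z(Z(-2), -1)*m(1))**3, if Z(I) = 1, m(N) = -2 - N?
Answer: -3375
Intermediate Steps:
z(h, Q) = 5 (z(h, Q) = 0 + 5 = 5)
(z(Z(-2), -1)*m(1))**3 = (5*(-2 - 1*1))**3 = (5*(-2 - 1))**3 = (5*(-3))**3 = (-15)**3 = -3375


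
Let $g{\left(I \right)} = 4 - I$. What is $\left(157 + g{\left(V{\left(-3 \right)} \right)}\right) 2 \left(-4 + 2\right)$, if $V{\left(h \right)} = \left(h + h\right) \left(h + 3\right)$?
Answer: $-644$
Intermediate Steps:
$V{\left(h \right)} = 2 h \left(3 + h\right)$
$\left(157 + g{\left(V{\left(-3 \right)} \right)}\right) 2 \left(-4 + 2\right) = \left(157 + \left(4 - 2 \left(-3\right) \left(3 - 3\right)\right)\right) 2 \left(-4 + 2\right) = \left(157 + \left(4 - 2 \left(-3\right) 0\right)\right) 2 \left(-2\right) = \left(157 + \left(4 - 0\right)\right) \left(-4\right) = \left(157 + \left(4 + 0\right)\right) \left(-4\right) = \left(157 + 4\right) \left(-4\right) = 161 \left(-4\right) = -644$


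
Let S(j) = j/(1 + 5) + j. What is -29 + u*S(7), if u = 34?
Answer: 746/3 ≈ 248.67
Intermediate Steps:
S(j) = 7*j/6 (S(j) = j/6 + j = 7*j/6)
-29 + u*S(7) = -29 + 34*((7/6)*7) = -29 + 34*(49/6) = -29 + 833/3 = 746/3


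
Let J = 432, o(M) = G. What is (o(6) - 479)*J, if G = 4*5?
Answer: -198288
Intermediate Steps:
G = 20
o(M) = 20
(o(6) - 479)*J = (20 - 479)*432 = -459*432 = -198288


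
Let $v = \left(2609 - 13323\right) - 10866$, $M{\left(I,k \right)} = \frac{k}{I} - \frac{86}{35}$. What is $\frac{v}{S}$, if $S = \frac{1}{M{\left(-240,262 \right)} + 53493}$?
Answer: $- \frac{48480698981}{42} \approx -1.1543 \cdot 10^{9}$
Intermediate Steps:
$M{\left(I,k \right)} = - \frac{86}{35} + \frac{k}{I}$ ($M{\left(I,k \right)} = \frac{k}{I} - \frac{86}{35} = - \frac{86}{35} + \frac{k}{I}$)
$v = -21580$ ($v = -10714 - 10866 = -21580$)
$S = \frac{840}{44931139}$ ($S = \frac{1}{\left(- \frac{86}{35} + \frac{262}{-240}\right) + 53493} = \frac{1}{\left(- \frac{86}{35} + 262 \left(- \frac{1}{240}\right)\right) + 53493} = \frac{1}{\left(- \frac{86}{35} - \frac{131}{120}\right) + 53493} = \frac{1}{- \frac{2981}{840} + 53493} = \frac{1}{\frac{44931139}{840}} = \frac{840}{44931139} \approx 1.8695 \cdot 10^{-5}$)
$\frac{v}{S} = - \frac{21580}{\frac{840}{44931139}} = \left(-21580\right) \frac{44931139}{840} = - \frac{48480698981}{42}$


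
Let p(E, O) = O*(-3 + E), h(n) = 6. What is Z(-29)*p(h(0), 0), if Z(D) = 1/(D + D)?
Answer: 0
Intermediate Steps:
Z(D) = 1/(2*D)
Z(-29)*p(h(0), 0) = ((½)/(-29))*(0*(-3 + 6)) = ((½)*(-1/29))*(0*3) = -1/58*0 = 0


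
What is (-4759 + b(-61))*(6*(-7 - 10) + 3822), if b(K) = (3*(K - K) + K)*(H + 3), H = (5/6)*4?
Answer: -19140640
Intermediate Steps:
H = 10/3 (H = (5*(1/6))*4 = (5/6)*4 = 10/3 ≈ 3.3333)
b(K) = 19*K/3 (b(K) = (3*(K - K) + K)*(10/3 + 3) = (3*0 + K)*(19/3) = (0 + K)*(19/3) = K*(19/3) = 19*K/3)
(-4759 + b(-61))*(6*(-7 - 10) + 3822) = (-4759 + (19/3)*(-61))*(6*(-7 - 10) + 3822) = (-4759 - 1159/3)*(6*(-17) + 3822) = -15436*(-102 + 3822)/3 = -15436/3*3720 = -19140640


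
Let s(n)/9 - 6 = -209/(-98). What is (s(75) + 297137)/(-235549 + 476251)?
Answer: 29126599/23588796 ≈ 1.2348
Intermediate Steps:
s(n) = 7173/98 (s(n) = 54 + 9*(-209/(-98)) = 54 + 9*(-209*(-1/98)) = 54 + 9*(209/98) = 54 + 1881/98 = 7173/98)
(s(75) + 297137)/(-235549 + 476251) = (7173/98 + 297137)/(-235549 + 476251) = (29126599/98)/240702 = (29126599/98)*(1/240702) = 29126599/23588796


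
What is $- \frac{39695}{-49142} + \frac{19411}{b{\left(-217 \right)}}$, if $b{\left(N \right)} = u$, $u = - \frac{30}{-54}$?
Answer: $\frac{8585256733}{245710} \approx 34941.0$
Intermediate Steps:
$u = \frac{5}{9}$ ($u = \left(-30\right) \left(- \frac{1}{54}\right) = \frac{5}{9} \approx 0.55556$)
$b{\left(N \right)} = \frac{5}{9}$
$- \frac{39695}{-49142} + \frac{19411}{b{\left(-217 \right)}} = - \frac{39695}{-49142} + \frac{19411}{\frac{5}{9}} = \left(-39695\right) \left(- \frac{1}{49142}\right) + 19411 \cdot \frac{9}{5} = \frac{39695}{49142} + \frac{174699}{5} = \frac{8585256733}{245710}$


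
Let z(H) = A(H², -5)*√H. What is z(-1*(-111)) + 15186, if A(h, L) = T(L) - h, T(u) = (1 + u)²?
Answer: 15186 - 12305*√111 ≈ -1.1446e+5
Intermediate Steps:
A(h, L) = (1 + L)² - h
z(H) = √H*(16 - H²) (z(H) = ((1 - 5)² - H²)*√H = ((-4)² - H²)*√H = (16 - H²)*√H = √H*(16 - H²))
z(-1*(-111)) + 15186 = √(-1*(-111))*(16 - (-1*(-111))²) + 15186 = √111*(16 - 1*111²) + 15186 = √111*(16 - 1*12321) + 15186 = √111*(16 - 12321) + 15186 = √111*(-12305) + 15186 = -12305*√111 + 15186 = 15186 - 12305*√111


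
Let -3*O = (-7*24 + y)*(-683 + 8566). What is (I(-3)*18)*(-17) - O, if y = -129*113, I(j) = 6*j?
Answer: -38739437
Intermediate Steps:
y = -14577
O = 38744945 (O = -(-7*24 - 14577)*(-683 + 8566)/3 = -(-168 - 14577)*7883/3 = -(-4915)*7883 = -⅓*(-116234835) = 38744945)
(I(-3)*18)*(-17) - O = ((6*(-3))*18)*(-17) - 1*38744945 = -18*18*(-17) - 38744945 = -324*(-17) - 38744945 = 5508 - 38744945 = -38739437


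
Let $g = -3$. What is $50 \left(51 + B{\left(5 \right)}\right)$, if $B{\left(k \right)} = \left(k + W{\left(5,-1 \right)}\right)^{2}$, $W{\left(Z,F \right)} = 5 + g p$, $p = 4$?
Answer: $2750$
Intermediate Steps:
$W{\left(Z,F \right)} = -7$ ($W{\left(Z,F \right)} = 5 - 12 = -7$)
$B{\left(k \right)} = \left(-7 + k\right)^{2}$ ($B{\left(k \right)} = \left(k - 7\right)^{2} = \left(-7 + k\right)^{2}$)
$50 \left(51 + B{\left(5 \right)}\right) = 50 \left(51 + \left(-7 + 5\right)^{2}\right) = 50 \left(51 + \left(-2\right)^{2}\right) = 50 \left(51 + 4\right) = 50 \cdot 55 = 2750$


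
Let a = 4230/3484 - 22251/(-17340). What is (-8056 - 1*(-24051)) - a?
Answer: 80512335543/5034380 ≈ 15993.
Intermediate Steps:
a = 12572557/5034380 (a = 4230*(1/3484) - 22251*(-1/17340) = 2115/1742 + 7417/5780 = 12572557/5034380 ≈ 2.4973)
(-8056 - 1*(-24051)) - a = (-8056 - 1*(-24051)) - 1*12572557/5034380 = (-8056 + 24051) - 12572557/5034380 = 15995 - 12572557/5034380 = 80512335543/5034380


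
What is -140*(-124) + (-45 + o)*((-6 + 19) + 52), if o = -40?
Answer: 11835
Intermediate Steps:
-140*(-124) + (-45 + o)*((-6 + 19) + 52) = -140*(-124) + (-45 - 40)*((-6 + 19) + 52) = 17360 - 85*(13 + 52) = 17360 - 85*65 = 17360 - 5525 = 11835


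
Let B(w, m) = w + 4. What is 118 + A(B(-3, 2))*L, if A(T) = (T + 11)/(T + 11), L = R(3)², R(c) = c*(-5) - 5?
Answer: 518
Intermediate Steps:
R(c) = -5 - 5*c (R(c) = -5*c - 5 = -5 - 5*c)
B(w, m) = 4 + w
L = 400 (L = (-5 - 5*3)² = (-5 - 15)² = (-20)² = 400)
A(T) = 1 (A(T) = (11 + T)/(11 + T) = 1)
118 + A(B(-3, 2))*L = 118 + 1*400 = 118 + 400 = 518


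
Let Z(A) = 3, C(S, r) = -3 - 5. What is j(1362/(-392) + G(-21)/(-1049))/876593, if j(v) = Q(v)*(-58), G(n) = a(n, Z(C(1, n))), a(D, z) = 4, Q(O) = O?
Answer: 20739437/90115513586 ≈ 0.00023014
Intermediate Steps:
C(S, r) = -8
G(n) = 4
j(v) = -58*v (j(v) = v*(-58) = -58*v)
j(1362/(-392) + G(-21)/(-1049))/876593 = -58*(1362/(-392) + 4/(-1049))/876593 = -58*(1362*(-1/392) + 4*(-1/1049))*(1/876593) = -58*(-681/196 - 4/1049)*(1/876593) = -58*(-715153/205604)*(1/876593) = (20739437/102802)*(1/876593) = 20739437/90115513586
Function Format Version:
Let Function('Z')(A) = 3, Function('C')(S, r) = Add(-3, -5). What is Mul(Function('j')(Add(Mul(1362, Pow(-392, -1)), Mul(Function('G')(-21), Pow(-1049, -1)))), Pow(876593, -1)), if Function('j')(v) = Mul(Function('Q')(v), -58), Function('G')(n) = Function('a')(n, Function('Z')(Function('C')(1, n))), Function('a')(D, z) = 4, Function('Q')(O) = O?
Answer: Rational(20739437, 90115513586) ≈ 0.00023014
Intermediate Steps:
Function('C')(S, r) = -8
Function('G')(n) = 4
Function('j')(v) = Mul(-58, v) (Function('j')(v) = Mul(v, -58) = Mul(-58, v))
Mul(Function('j')(Add(Mul(1362, Pow(-392, -1)), Mul(Function('G')(-21), Pow(-1049, -1)))), Pow(876593, -1)) = Mul(Mul(-58, Add(Mul(1362, Pow(-392, -1)), Mul(4, Pow(-1049, -1)))), Pow(876593, -1)) = Mul(Mul(-58, Add(Mul(1362, Rational(-1, 392)), Mul(4, Rational(-1, 1049)))), Rational(1, 876593)) = Mul(Mul(-58, Add(Rational(-681, 196), Rational(-4, 1049))), Rational(1, 876593)) = Mul(Mul(-58, Rational(-715153, 205604)), Rational(1, 876593)) = Mul(Rational(20739437, 102802), Rational(1, 876593)) = Rational(20739437, 90115513586)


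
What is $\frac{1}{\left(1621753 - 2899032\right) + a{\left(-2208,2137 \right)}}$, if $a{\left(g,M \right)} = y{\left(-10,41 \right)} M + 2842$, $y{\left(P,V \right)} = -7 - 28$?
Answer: $- \frac{1}{1349232} \approx -7.4116 \cdot 10^{-7}$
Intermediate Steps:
$y{\left(P,V \right)} = -35$
$a{\left(g,M \right)} = 2842 - 35 M$ ($a{\left(g,M \right)} = - 35 M + 2842 = 2842 - 35 M$)
$\frac{1}{\left(1621753 - 2899032\right) + a{\left(-2208,2137 \right)}} = \frac{1}{\left(1621753 - 2899032\right) + \left(2842 - 74795\right)} = \frac{1}{-1277279 - 71953} = \frac{1}{-1349232} = - \frac{1}{1349232}$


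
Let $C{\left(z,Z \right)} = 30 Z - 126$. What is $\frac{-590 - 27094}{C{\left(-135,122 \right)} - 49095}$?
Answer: $\frac{9228}{15187} \approx 0.60763$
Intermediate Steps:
$C{\left(z,Z \right)} = -126 + 30 Z$
$\frac{-590 - 27094}{C{\left(-135,122 \right)} - 49095} = \frac{-590 - 27094}{\left(-126 + 30 \cdot 122\right) - 49095} = - \frac{27684}{\left(-126 + 3660\right) - 49095} = - \frac{27684}{3534 - 49095} = - \frac{27684}{-45561} = \left(-27684\right) \left(- \frac{1}{45561}\right) = \frac{9228}{15187}$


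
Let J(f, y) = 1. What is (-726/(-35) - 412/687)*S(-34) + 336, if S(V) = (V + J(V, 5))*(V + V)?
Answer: 364980856/8015 ≈ 45537.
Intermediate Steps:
S(V) = 2*V*(1 + V) (S(V) = (V + 1)*(V + V) = (1 + V)*(2*V) = 2*V*(1 + V))
(-726/(-35) - 412/687)*S(-34) + 336 = (-726/(-35) - 412/687)*(2*(-34)*(1 - 34)) + 336 = (-726*(-1/35) - 412*1/687)*(2*(-34)*(-33)) + 336 = (726/35 - 412/687)*2244 + 336 = (484342/24045)*2244 + 336 = 362287816/8015 + 336 = 364980856/8015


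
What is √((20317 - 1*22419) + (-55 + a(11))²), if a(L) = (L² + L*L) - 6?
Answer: √30659 ≈ 175.10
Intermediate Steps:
a(L) = -6 + 2*L² (a(L) = (L² + L²) - 6 = 2*L² - 6 = -6 + 2*L²)
√((20317 - 1*22419) + (-55 + a(11))²) = √((20317 - 1*22419) + (-55 + (-6 + 2*11²))²) = √((20317 - 22419) + (-55 + (-6 + 2*121))²) = √(-2102 + (-55 + (-6 + 242))²) = √(-2102 + (-55 + 236)²) = √(-2102 + 181²) = √(-2102 + 32761) = √30659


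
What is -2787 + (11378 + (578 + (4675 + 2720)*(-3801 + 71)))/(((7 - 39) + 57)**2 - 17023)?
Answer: -9064916/8199 ≈ -1105.6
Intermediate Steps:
-2787 + (11378 + (578 + (4675 + 2720)*(-3801 + 71)))/(((7 - 39) + 57)**2 - 17023) = -2787 + (11378 + (578 + 7395*(-3730)))/((-32 + 57)**2 - 17023) = -2787 + (11378 + (578 - 27583350))/(25**2 - 17023) = -2787 + (11378 - 27582772)/(625 - 17023) = -2787 - 27571394/(-16398) = -2787 - 27571394*(-1/16398) = -2787 + 13785697/8199 = -9064916/8199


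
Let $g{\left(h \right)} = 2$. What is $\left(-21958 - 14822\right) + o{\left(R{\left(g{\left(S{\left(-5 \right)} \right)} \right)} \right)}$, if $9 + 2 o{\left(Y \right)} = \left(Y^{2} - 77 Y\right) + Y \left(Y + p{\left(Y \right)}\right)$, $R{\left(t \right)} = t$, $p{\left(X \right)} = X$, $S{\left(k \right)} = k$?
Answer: $- \frac{73711}{2} \approx -36856.0$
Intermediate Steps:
$o{\left(Y \right)} = - \frac{9}{2} - \frac{77 Y}{2} + \frac{3 Y^{2}}{2}$ ($o{\left(Y \right)} = - \frac{9}{2} + \frac{\left(Y^{2} - 77 Y\right) + Y \left(Y + Y\right)}{2} = - \frac{9}{2} + \frac{\left(Y^{2} - 77 Y\right) + Y 2 Y}{2} = - \frac{9}{2} + \frac{\left(Y^{2} - 77 Y\right) + 2 Y^{2}}{2} = - \frac{9}{2} + \frac{- 77 Y + 3 Y^{2}}{2} = - \frac{9}{2} + \left(- \frac{77 Y}{2} + \frac{3 Y^{2}}{2}\right) = - \frac{9}{2} - \frac{77 Y}{2} + \frac{3 Y^{2}}{2}$)
$\left(-21958 - 14822\right) + o{\left(R{\left(g{\left(S{\left(-5 \right)} \right)} \right)} \right)} = \left(-21958 - 14822\right) - \left(\frac{163}{2} - 6\right) = \left(-21958 - 14822\right) - \frac{151}{2} = -36780 - \frac{151}{2} = - \frac{73711}{2}$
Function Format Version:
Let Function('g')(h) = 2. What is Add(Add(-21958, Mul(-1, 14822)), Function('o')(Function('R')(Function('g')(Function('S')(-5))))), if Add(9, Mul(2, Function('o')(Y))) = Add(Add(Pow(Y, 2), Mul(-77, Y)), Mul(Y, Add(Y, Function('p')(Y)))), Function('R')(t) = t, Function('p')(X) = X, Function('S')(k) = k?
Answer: Rational(-73711, 2) ≈ -36856.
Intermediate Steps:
Function('o')(Y) = Add(Rational(-9, 2), Mul(Rational(-77, 2), Y), Mul(Rational(3, 2), Pow(Y, 2))) (Function('o')(Y) = Add(Rational(-9, 2), Mul(Rational(1, 2), Add(Add(Pow(Y, 2), Mul(-77, Y)), Mul(Y, Add(Y, Y))))) = Add(Rational(-9, 2), Mul(Rational(1, 2), Add(Add(Pow(Y, 2), Mul(-77, Y)), Mul(Y, Mul(2, Y))))) = Add(Rational(-9, 2), Mul(Rational(1, 2), Add(Add(Pow(Y, 2), Mul(-77, Y)), Mul(2, Pow(Y, 2))))) = Add(Rational(-9, 2), Mul(Rational(1, 2), Add(Mul(-77, Y), Mul(3, Pow(Y, 2))))) = Add(Rational(-9, 2), Add(Mul(Rational(-77, 2), Y), Mul(Rational(3, 2), Pow(Y, 2)))) = Add(Rational(-9, 2), Mul(Rational(-77, 2), Y), Mul(Rational(3, 2), Pow(Y, 2))))
Add(Add(-21958, Mul(-1, 14822)), Function('o')(Function('R')(Function('g')(Function('S')(-5))))) = Add(Add(-21958, Mul(-1, 14822)), Add(Rational(-9, 2), Mul(Rational(-77, 2), 2), Mul(Rational(3, 2), Pow(2, 2)))) = Add(Add(-21958, -14822), Add(Rational(-9, 2), -77, Mul(Rational(3, 2), 4))) = Add(-36780, Add(Rational(-9, 2), -77, 6)) = Add(-36780, Rational(-151, 2)) = Rational(-73711, 2)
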